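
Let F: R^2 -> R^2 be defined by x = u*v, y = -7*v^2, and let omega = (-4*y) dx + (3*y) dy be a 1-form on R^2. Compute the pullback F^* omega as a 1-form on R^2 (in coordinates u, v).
F^* omega = (28*v^3) du + (v^2*(28*u + 294*v)) dv

Using F^*(f dg) = (f ∘ F) d(g ∘ F), substitute each coordinate x_i by F_i(u, v) in f_i, and replace dx_i by d F_i = (∂F_i/∂u) du + (∂F_i/∂v) dv.
  For the x component: f_1(F) = 28*v^2; d F_1 = (v) du + (u) dv
  For the y component: f_2(F) = -21*v^2; d F_2 = (0) du + (-14*v) dv
Combining and collecting du, dv coefficients:
  coeff of du: 28*v^3
  coeff of dv: v^2*(28*u + 294*v)
F^* omega = (28*v^3) du + (v^2*(28*u + 294*v)) dv.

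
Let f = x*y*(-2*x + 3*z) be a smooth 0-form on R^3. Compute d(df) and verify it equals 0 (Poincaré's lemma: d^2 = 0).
d(df) = 0

Step 1: df = sum_i (∂f/∂x_i) dx_i = (y*(-4*x + 3*z)) dx + (x*(-2*x + 3*z)) dy + (3*x*y) dz.
Step 2: Apply d again. Using the 1-form formula, the coefficient of dx ∧ dy in d(df) is ∂^2 f/∂x ∂y - ∂^2 f/∂y ∂x = (-4*x + 3*z) - (-4*x + 3*z) = 0 (equality of mixed partials for smooth f).
Similarly for dx ∧ dz and dy ∧ dz — all coefficients vanish. So d(df) = 0.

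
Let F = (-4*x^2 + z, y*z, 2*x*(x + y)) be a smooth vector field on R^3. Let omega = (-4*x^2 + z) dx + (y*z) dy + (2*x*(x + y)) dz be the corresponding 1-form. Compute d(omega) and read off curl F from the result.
d(omega) = (2*x - y) dy ∧ dz + (-4*x - 2*y + 1) dz ∧ dx + (0) dx ∧ dy; curl F = (2*x - y, -4*x - 2*y + 1, 0)

d omega = sum_{i<j} (∂f_j/∂x_i - ∂f_i/∂x_j) dx_i ∧ dx_j. Under the identification (dy ∧ dz, dz ∧ dx, dx ∧ dy) ↔ (e_x, e_y, e_z), the coefficients are exactly the components of curl F. Compute:
  ∂R/∂y - ∂Q/∂z = (2*x) - (y) = 2*x - y
  ∂P/∂z - ∂R/∂x = (1) - (4*x + 2*y) = -4*x - 2*y + 1
  ∂Q/∂x - ∂P/∂y = (0) - (0) = 0.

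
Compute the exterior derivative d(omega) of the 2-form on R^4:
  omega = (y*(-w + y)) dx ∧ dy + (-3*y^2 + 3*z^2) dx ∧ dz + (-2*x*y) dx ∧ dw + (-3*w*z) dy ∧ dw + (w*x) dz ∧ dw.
d(omega) = (2*x - y) dx ∧ dy ∧ dw + (6*y) dx ∧ dy ∧ dz + (3*w) dy ∧ dz ∧ dw + (w) dx ∧ dz ∧ dw

For a 2-form omega = sum_{i<j} g_{ij} dx_i ∧ dx_j, the exterior derivative is
  d(omega) = sum_{i<j} d(g_{ij}) ∧ dx_i ∧ dx_j = sum_{i<j, k} (∂g_{ij}/∂x_k) dx_k ∧ dx_i ∧ dx_j.
Expand each term, using dx_k ∧ dx_i ∧ dx_j = sgn(permutation) dx_{(a)} ∧ dx_{(b)} ∧ dx_{(c)} with (a < b < c) sorted:
  d(y*(-w + y)) includes (∂/∂w)(y*(-w + y)) dw = (-y) dw, which multiplied by dx ∧ dy gives (-y) dx ∧ dy ∧ dw
  d(-3*y^2 + 3*z^2) includes (∂/∂y)(-3*y^2 + 3*z^2) dy = (-6*y) dy, which multiplied by dx ∧ dz gives (6*y) dx ∧ dy ∧ dz
  d(-2*x*y) includes (∂/∂y)(-2*x*y) dy = (-2*x) dy, which multiplied by dx ∧ dw gives (2*x) dx ∧ dy ∧ dw
  d(-3*w*z) includes (∂/∂z)(-3*w*z) dz = (-3*w) dz, which multiplied by dy ∧ dw gives (3*w) dy ∧ dz ∧ dw
  d(w*x) includes (∂/∂x)(w*x) dx = (w) dx, which multiplied by dz ∧ dw gives (w) dx ∧ dz ∧ dw
Collecting like 3-forms: d(omega) = (2*x - y) dx ∧ dy ∧ dw + (6*y) dx ∧ dy ∧ dz + (3*w) dy ∧ dz ∧ dw + (w) dx ∧ dz ∧ dw.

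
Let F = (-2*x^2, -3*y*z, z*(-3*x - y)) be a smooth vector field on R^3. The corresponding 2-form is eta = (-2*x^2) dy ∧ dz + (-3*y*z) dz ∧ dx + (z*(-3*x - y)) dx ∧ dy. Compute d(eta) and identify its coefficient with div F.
d(eta) = (-7*x - y - 3*z) dx ∧ dy ∧ dz; div F = -7*x - y - 3*z

For a 2-form in R^3 of the form above, applying d gives a 3-form with coefficient ∂P/∂x + ∂Q/∂y + ∂R/∂z:
  ∂P/∂x = -4*x
  ∂Q/∂y = -3*z
  ∂R/∂z = -3*x - y
Sum = -7*x - y - 3*z, which is exactly div F.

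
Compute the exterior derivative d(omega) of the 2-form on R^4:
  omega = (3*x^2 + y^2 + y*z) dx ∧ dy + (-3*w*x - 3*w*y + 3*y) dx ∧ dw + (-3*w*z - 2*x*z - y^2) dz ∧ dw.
d(omega) = (y) dx ∧ dy ∧ dz + (3*w - 3) dx ∧ dy ∧ dw + (-2*z) dx ∧ dz ∧ dw + (-2*y) dy ∧ dz ∧ dw

For a 2-form omega = sum_{i<j} g_{ij} dx_i ∧ dx_j, the exterior derivative is
  d(omega) = sum_{i<j} d(g_{ij}) ∧ dx_i ∧ dx_j = sum_{i<j, k} (∂g_{ij}/∂x_k) dx_k ∧ dx_i ∧ dx_j.
Expand each term, using dx_k ∧ dx_i ∧ dx_j = sgn(permutation) dx_{(a)} ∧ dx_{(b)} ∧ dx_{(c)} with (a < b < c) sorted:
  d(3*x^2 + y^2 + y*z) includes (∂/∂z)(3*x^2 + y^2 + y*z) dz = (y) dz, which multiplied by dx ∧ dy gives (y) dx ∧ dy ∧ dz
  d(-3*w*x - 3*w*y + 3*y) includes (∂/∂y)(-3*w*x - 3*w*y + 3*y) dy = (3 - 3*w) dy, which multiplied by dx ∧ dw gives (3*w - 3) dx ∧ dy ∧ dw
  d(-3*w*z - 2*x*z - y^2) includes (∂/∂x)(-3*w*z - 2*x*z - y^2) dx = (-2*z) dx, which multiplied by dz ∧ dw gives (-2*z) dx ∧ dz ∧ dw
  d(-3*w*z - 2*x*z - y^2) includes (∂/∂y)(-3*w*z - 2*x*z - y^2) dy = (-2*y) dy, which multiplied by dz ∧ dw gives (-2*y) dy ∧ dz ∧ dw
Collecting like 3-forms: d(omega) = (y) dx ∧ dy ∧ dz + (3*w - 3) dx ∧ dy ∧ dw + (-2*z) dx ∧ dz ∧ dw + (-2*y) dy ∧ dz ∧ dw.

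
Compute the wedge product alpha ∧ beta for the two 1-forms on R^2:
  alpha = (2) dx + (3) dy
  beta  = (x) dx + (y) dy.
alpha ∧ beta = (-3*x + 2*y) dx ∧ dy

Distribute the wedge, using dx_i ∧ dx_j = -dx_j ∧ dx_i and dx_i ∧ dx_i = 0. For each pair (i, j) with i < j, the coefficient of dx_i ∧ dx_j in alpha ∧ beta is (alpha_i * beta_j - alpha_j * beta_i). Collecting: alpha ∧ beta = (-3*x + 2*y) dx ∧ dy.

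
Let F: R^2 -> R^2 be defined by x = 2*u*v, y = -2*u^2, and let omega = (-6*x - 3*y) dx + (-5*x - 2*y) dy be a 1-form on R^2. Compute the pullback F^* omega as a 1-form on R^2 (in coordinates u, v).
F^* omega = (4*u*(-4*u^2 + 13*u*v - 6*v^2)) du + (12*u^2*(u - 2*v)) dv

Using F^*(f dg) = (f ∘ F) d(g ∘ F), substitute each coordinate x_i by F_i(u, v) in f_i, and replace dx_i by d F_i = (∂F_i/∂u) du + (∂F_i/∂v) dv.
  For the x component: f_1(F) = 6*u*(u - 2*v); d F_1 = (2*v) du + (2*u) dv
  For the y component: f_2(F) = 2*u*(2*u - 5*v); d F_2 = (-4*u) du + (0) dv
Combining and collecting du, dv coefficients:
  coeff of du: 4*u*(-4*u^2 + 13*u*v - 6*v^2)
  coeff of dv: 12*u^2*(u - 2*v)
F^* omega = (4*u*(-4*u^2 + 13*u*v - 6*v^2)) du + (12*u^2*(u - 2*v)) dv.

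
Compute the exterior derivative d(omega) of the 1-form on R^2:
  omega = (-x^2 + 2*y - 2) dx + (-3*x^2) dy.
d(omega) = (-6*x - 2) dx ∧ dy

For a 1-form omega = sum_i f_i dx_i, the exterior derivative is
  d(omega) = sum_{i < j} (∂f_j/∂x_i - ∂f_i/∂x_j) dx_i ∧ dx_j.
  coefficient of dx ∧ dy: ∂f_2/∂x - ∂f_1/∂y = ∂(-3*x^2)/∂x - ∂(-x^2 + 2*y - 2)/∂y = -6*x - 2
Assembling: d(omega) = (-6*x - 2) dx ∧ dy.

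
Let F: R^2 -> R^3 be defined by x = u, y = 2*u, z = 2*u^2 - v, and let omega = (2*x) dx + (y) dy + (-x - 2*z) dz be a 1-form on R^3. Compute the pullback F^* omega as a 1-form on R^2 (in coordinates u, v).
F^* omega = (2*u*(-8*u^2 - 2*u + 4*v + 3)) du + (4*u^2 + u - 2*v) dv

Using F^*(f dg) = (f ∘ F) d(g ∘ F), substitute each coordinate x_i by F_i(u, v) in f_i, and replace dx_i by d F_i = (∂F_i/∂u) du + (∂F_i/∂v) dv.
  For the x component: f_1(F) = 2*u; d F_1 = (1) du + (0) dv
  For the y component: f_2(F) = 2*u; d F_2 = (2) du + (0) dv
  For the z component: f_3(F) = -4*u^2 - u + 2*v; d F_3 = (4*u) du + (-1) dv
Combining and collecting du, dv coefficients:
  coeff of du: 2*u*(-8*u^2 - 2*u + 4*v + 3)
  coeff of dv: 4*u^2 + u - 2*v
F^* omega = (2*u*(-8*u^2 - 2*u + 4*v + 3)) du + (4*u^2 + u - 2*v) dv.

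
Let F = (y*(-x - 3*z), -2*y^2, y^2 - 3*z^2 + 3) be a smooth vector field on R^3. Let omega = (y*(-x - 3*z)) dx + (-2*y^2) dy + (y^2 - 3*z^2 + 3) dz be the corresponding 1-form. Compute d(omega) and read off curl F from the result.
d(omega) = (2*y) dy ∧ dz + (-3*y) dz ∧ dx + (x + 3*z) dx ∧ dy; curl F = (2*y, -3*y, x + 3*z)

d omega = sum_{i<j} (∂f_j/∂x_i - ∂f_i/∂x_j) dx_i ∧ dx_j. Under the identification (dy ∧ dz, dz ∧ dx, dx ∧ dy) ↔ (e_x, e_y, e_z), the coefficients are exactly the components of curl F. Compute:
  ∂R/∂y - ∂Q/∂z = (2*y) - (0) = 2*y
  ∂P/∂z - ∂R/∂x = (-3*y) - (0) = -3*y
  ∂Q/∂x - ∂P/∂y = (0) - (-x - 3*z) = x + 3*z.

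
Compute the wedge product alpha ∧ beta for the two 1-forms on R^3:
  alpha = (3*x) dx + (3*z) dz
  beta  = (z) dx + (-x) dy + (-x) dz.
alpha ∧ beta = (-3*x^2) dx ∧ dy + (-3*x^2 - 3*z^2) dx ∧ dz + (3*x*z) dy ∧ dz

Distribute the wedge, using dx_i ∧ dx_j = -dx_j ∧ dx_i and dx_i ∧ dx_i = 0. For each pair (i, j) with i < j, the coefficient of dx_i ∧ dx_j in alpha ∧ beta is (alpha_i * beta_j - alpha_j * beta_i). Collecting: alpha ∧ beta = (-3*x^2) dx ∧ dy + (-3*x^2 - 3*z^2) dx ∧ dz + (3*x*z) dy ∧ dz.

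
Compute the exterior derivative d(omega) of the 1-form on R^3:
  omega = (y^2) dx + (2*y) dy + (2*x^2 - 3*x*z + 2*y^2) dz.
d(omega) = (-2*y) dx ∧ dy + (4*x - 3*z) dx ∧ dz + (4*y) dy ∧ dz

For a 1-form omega = sum_i f_i dx_i, the exterior derivative is
  d(omega) = sum_{i < j} (∂f_j/∂x_i - ∂f_i/∂x_j) dx_i ∧ dx_j.
  coefficient of dx ∧ dy: ∂f_2/∂x - ∂f_1/∂y = ∂(2*y)/∂x - ∂(y^2)/∂y = -2*y
  coefficient of dx ∧ dz: ∂f_3/∂x - ∂f_1/∂z = ∂(2*x^2 - 3*x*z + 2*y^2)/∂x - ∂(y^2)/∂z = 4*x - 3*z
  coefficient of dy ∧ dz: ∂f_3/∂y - ∂f_2/∂z = ∂(2*x^2 - 3*x*z + 2*y^2)/∂y - ∂(2*y)/∂z = 4*y
Assembling: d(omega) = (-2*y) dx ∧ dy + (4*x - 3*z) dx ∧ dz + (4*y) dy ∧ dz.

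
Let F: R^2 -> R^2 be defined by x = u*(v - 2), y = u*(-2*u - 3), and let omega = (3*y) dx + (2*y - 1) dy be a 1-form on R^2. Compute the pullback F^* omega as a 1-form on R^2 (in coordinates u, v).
F^* omega = (16*u^3 - 6*u^2*v + 48*u^2 - 9*u*v + 40*u + 3) du + (u^2*(-6*u - 9)) dv

Using F^*(f dg) = (f ∘ F) d(g ∘ F), substitute each coordinate x_i by F_i(u, v) in f_i, and replace dx_i by d F_i = (∂F_i/∂u) du + (∂F_i/∂v) dv.
  For the x component: f_1(F) = 3*u*(-2*u - 3); d F_1 = (v - 2) du + (u) dv
  For the y component: f_2(F) = -4*u^2 - 6*u - 1; d F_2 = (-4*u - 3) du + (0) dv
Combining and collecting du, dv coefficients:
  coeff of du: 16*u^3 - 6*u^2*v + 48*u^2 - 9*u*v + 40*u + 3
  coeff of dv: u^2*(-6*u - 9)
F^* omega = (16*u^3 - 6*u^2*v + 48*u^2 - 9*u*v + 40*u + 3) du + (u^2*(-6*u - 9)) dv.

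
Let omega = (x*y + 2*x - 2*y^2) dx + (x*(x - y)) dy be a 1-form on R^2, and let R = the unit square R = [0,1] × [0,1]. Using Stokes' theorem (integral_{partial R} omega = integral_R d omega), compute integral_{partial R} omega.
integral_(partial R) omega = 2

Stokes: integral_partial_R omega = integral_R d omega with d omega = (∂Q/∂x - ∂P/∂y) dx ∧ dy.
  ∂Q/∂x = 2*x - y
  ∂P/∂y = x - 4*y
  integrand = ∂Q/∂x - ∂P/∂y = x + 3*y.
Integrating over R: integral_0^1 integral_0^1 (x + 3*y) dx dy = 2.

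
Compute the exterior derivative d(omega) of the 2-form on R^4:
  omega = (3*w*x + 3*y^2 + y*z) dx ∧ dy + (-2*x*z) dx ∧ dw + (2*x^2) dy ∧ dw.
d(omega) = (y) dx ∧ dy ∧ dz + (7*x) dx ∧ dy ∧ dw + (2*x) dx ∧ dz ∧ dw

For a 2-form omega = sum_{i<j} g_{ij} dx_i ∧ dx_j, the exterior derivative is
  d(omega) = sum_{i<j} d(g_{ij}) ∧ dx_i ∧ dx_j = sum_{i<j, k} (∂g_{ij}/∂x_k) dx_k ∧ dx_i ∧ dx_j.
Expand each term, using dx_k ∧ dx_i ∧ dx_j = sgn(permutation) dx_{(a)} ∧ dx_{(b)} ∧ dx_{(c)} with (a < b < c) sorted:
  d(3*w*x + 3*y^2 + y*z) includes (∂/∂z)(3*w*x + 3*y^2 + y*z) dz = (y) dz, which multiplied by dx ∧ dy gives (y) dx ∧ dy ∧ dz
  d(3*w*x + 3*y^2 + y*z) includes (∂/∂w)(3*w*x + 3*y^2 + y*z) dw = (3*x) dw, which multiplied by dx ∧ dy gives (3*x) dx ∧ dy ∧ dw
  d(-2*x*z) includes (∂/∂z)(-2*x*z) dz = (-2*x) dz, which multiplied by dx ∧ dw gives (2*x) dx ∧ dz ∧ dw
  d(2*x^2) includes (∂/∂x)(2*x^2) dx = (4*x) dx, which multiplied by dy ∧ dw gives (4*x) dx ∧ dy ∧ dw
Collecting like 3-forms: d(omega) = (y) dx ∧ dy ∧ dz + (7*x) dx ∧ dy ∧ dw + (2*x) dx ∧ dz ∧ dw.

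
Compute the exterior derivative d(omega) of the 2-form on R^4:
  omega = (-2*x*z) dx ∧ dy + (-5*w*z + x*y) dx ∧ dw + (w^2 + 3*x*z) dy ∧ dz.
d(omega) = (-2*x + 3*z) dx ∧ dy ∧ dz + (-x) dx ∧ dy ∧ dw + (5*w) dx ∧ dz ∧ dw + (2*w) dy ∧ dz ∧ dw

For a 2-form omega = sum_{i<j} g_{ij} dx_i ∧ dx_j, the exterior derivative is
  d(omega) = sum_{i<j} d(g_{ij}) ∧ dx_i ∧ dx_j = sum_{i<j, k} (∂g_{ij}/∂x_k) dx_k ∧ dx_i ∧ dx_j.
Expand each term, using dx_k ∧ dx_i ∧ dx_j = sgn(permutation) dx_{(a)} ∧ dx_{(b)} ∧ dx_{(c)} with (a < b < c) sorted:
  d(-2*x*z) includes (∂/∂z)(-2*x*z) dz = (-2*x) dz, which multiplied by dx ∧ dy gives (-2*x) dx ∧ dy ∧ dz
  d(-5*w*z + x*y) includes (∂/∂y)(-5*w*z + x*y) dy = (x) dy, which multiplied by dx ∧ dw gives (-x) dx ∧ dy ∧ dw
  d(-5*w*z + x*y) includes (∂/∂z)(-5*w*z + x*y) dz = (-5*w) dz, which multiplied by dx ∧ dw gives (5*w) dx ∧ dz ∧ dw
  d(w^2 + 3*x*z) includes (∂/∂x)(w^2 + 3*x*z) dx = (3*z) dx, which multiplied by dy ∧ dz gives (3*z) dx ∧ dy ∧ dz
  d(w^2 + 3*x*z) includes (∂/∂w)(w^2 + 3*x*z) dw = (2*w) dw, which multiplied by dy ∧ dz gives (2*w) dy ∧ dz ∧ dw
Collecting like 3-forms: d(omega) = (-2*x + 3*z) dx ∧ dy ∧ dz + (-x) dx ∧ dy ∧ dw + (5*w) dx ∧ dz ∧ dw + (2*w) dy ∧ dz ∧ dw.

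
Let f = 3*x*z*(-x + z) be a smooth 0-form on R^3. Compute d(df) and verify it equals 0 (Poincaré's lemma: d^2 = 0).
d(df) = 0

Step 1: df = sum_i (∂f/∂x_i) dx_i = (3*z*(-2*x + z)) dx + (0) dy + (3*x*(-x + 2*z)) dz.
Step 2: Apply d again. Using the 1-form formula, the coefficient of dx ∧ dy in d(df) is ∂^2 f/∂x ∂y - ∂^2 f/∂y ∂x = (0) - (0) = 0 (equality of mixed partials for smooth f).
Similarly for dx ∧ dz and dy ∧ dz — all coefficients vanish. So d(df) = 0.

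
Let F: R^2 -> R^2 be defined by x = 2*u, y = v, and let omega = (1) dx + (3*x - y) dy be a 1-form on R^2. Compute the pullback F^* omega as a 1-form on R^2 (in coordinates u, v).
F^* omega = (2) du + (6*u - v) dv

Using F^*(f dg) = (f ∘ F) d(g ∘ F), substitute each coordinate x_i by F_i(u, v) in f_i, and replace dx_i by d F_i = (∂F_i/∂u) du + (∂F_i/∂v) dv.
  For the x component: f_1(F) = 1; d F_1 = (2) du + (0) dv
  For the y component: f_2(F) = 6*u - v; d F_2 = (0) du + (1) dv
Combining and collecting du, dv coefficients:
  coeff of du: 2
  coeff of dv: 6*u - v
F^* omega = (2) du + (6*u - v) dv.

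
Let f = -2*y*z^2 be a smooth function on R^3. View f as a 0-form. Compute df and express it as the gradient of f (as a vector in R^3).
df = (0) dx + (-2*z^2) dy + (-4*y*z) dz; grad f = (0, -2*z^2, -4*y*z)

For a 0-form f, d f = (∂f/∂x) dx + (∂f/∂y) dy + (∂f/∂z) dz. The components of the vector representation are exactly the entries of grad f in Cartesian coordinates:
  ∂f/∂x = 0
  ∂f/∂y = -2*z^2
  ∂f/∂z = -4*y*z.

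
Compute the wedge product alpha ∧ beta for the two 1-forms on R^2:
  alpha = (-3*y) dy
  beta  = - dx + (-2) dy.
alpha ∧ beta = (-3*y) dx ∧ dy

Distribute the wedge, using dx_i ∧ dx_j = -dx_j ∧ dx_i and dx_i ∧ dx_i = 0. For each pair (i, j) with i < j, the coefficient of dx_i ∧ dx_j in alpha ∧ beta is (alpha_i * beta_j - alpha_j * beta_i). Collecting: alpha ∧ beta = (-3*y) dx ∧ dy.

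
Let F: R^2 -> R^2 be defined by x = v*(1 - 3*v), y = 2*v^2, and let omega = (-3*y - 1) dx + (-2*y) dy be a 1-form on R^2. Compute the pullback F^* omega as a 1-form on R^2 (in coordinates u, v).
F^* omega = (20*v^3 - 6*v^2 + 6*v - 1) dv

Using F^*(f dg) = (f ∘ F) d(g ∘ F), substitute each coordinate x_i by F_i(u, v) in f_i, and replace dx_i by d F_i = (∂F_i/∂u) du + (∂F_i/∂v) dv.
  For the x component: f_1(F) = -6*v^2 - 1; d F_1 = (0) du + (1 - 6*v) dv
  For the y component: f_2(F) = -4*v^2; d F_2 = (0) du + (4*v) dv
Combining and collecting du, dv coefficients:
  coeff of du: 0
  coeff of dv: 20*v^3 - 6*v^2 + 6*v - 1
F^* omega = (20*v^3 - 6*v^2 + 6*v - 1) dv.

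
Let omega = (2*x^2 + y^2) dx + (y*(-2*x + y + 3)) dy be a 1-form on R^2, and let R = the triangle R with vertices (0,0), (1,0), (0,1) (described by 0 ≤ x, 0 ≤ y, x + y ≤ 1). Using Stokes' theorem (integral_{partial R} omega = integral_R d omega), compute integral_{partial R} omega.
integral_(partial R) omega = -2/3

Stokes: integral_partial_R omega = integral_R d omega with d omega = (∂Q/∂x - ∂P/∂y) dx ∧ dy.
  ∂Q/∂x = -2*y
  ∂P/∂y = 2*y
  integrand = ∂Q/∂x - ∂P/∂y = -4*y.
Integrating over R: integral_0^1 integral_0^{1-x} (-4*y) dy dx = -2/3.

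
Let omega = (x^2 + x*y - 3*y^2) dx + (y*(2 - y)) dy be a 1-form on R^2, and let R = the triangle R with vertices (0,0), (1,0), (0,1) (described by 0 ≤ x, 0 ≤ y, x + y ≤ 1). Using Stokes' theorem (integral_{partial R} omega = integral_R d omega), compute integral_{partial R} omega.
integral_(partial R) omega = 5/6

Stokes: integral_partial_R omega = integral_R d omega with d omega = (∂Q/∂x - ∂P/∂y) dx ∧ dy.
  ∂Q/∂x = 0
  ∂P/∂y = x - 6*y
  integrand = ∂Q/∂x - ∂P/∂y = -x + 6*y.
Integrating over R: integral_0^1 integral_0^{1-x} (-x + 6*y) dy dx = 5/6.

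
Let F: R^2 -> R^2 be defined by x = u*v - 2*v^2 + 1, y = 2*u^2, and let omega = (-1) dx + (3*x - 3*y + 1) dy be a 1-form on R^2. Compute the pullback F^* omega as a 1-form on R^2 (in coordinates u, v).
F^* omega = (-24*u^3 + 12*u^2*v - 24*u*v^2 + 16*u - v) du + (-u + 4*v) dv

Using F^*(f dg) = (f ∘ F) d(g ∘ F), substitute each coordinate x_i by F_i(u, v) in f_i, and replace dx_i by d F_i = (∂F_i/∂u) du + (∂F_i/∂v) dv.
  For the x component: f_1(F) = -1; d F_1 = (v) du + (u - 4*v) dv
  For the y component: f_2(F) = -6*u^2 + 3*u*v - 6*v^2 + 4; d F_2 = (4*u) du + (0) dv
Combining and collecting du, dv coefficients:
  coeff of du: -24*u^3 + 12*u^2*v - 24*u*v^2 + 16*u - v
  coeff of dv: -u + 4*v
F^* omega = (-24*u^3 + 12*u^2*v - 24*u*v^2 + 16*u - v) du + (-u + 4*v) dv.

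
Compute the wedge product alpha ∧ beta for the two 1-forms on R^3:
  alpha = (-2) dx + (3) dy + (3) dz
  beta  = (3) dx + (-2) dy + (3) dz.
alpha ∧ beta = (-5) dx ∧ dy + (-15) dx ∧ dz + (15) dy ∧ dz

Distribute the wedge, using dx_i ∧ dx_j = -dx_j ∧ dx_i and dx_i ∧ dx_i = 0. For each pair (i, j) with i < j, the coefficient of dx_i ∧ dx_j in alpha ∧ beta is (alpha_i * beta_j - alpha_j * beta_i). Collecting: alpha ∧ beta = (-5) dx ∧ dy + (-15) dx ∧ dz + (15) dy ∧ dz.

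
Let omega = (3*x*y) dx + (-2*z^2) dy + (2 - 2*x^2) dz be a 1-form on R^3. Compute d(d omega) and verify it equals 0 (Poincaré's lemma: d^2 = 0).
d(d omega) = 0

Step 1: d omega = sum_{i<j} (∂f_j/∂x_i - ∂f_i/∂x_j) dx_i ∧ dx_j:
  coeff of dx ∧ dy: -3*x
  coeff of dx ∧ dz: -4*x
  coeff of dy ∧ dz: 4*z
Step 2: Apply d again to each 2-form coefficient. The only possible 3-form in R^3 is dx ∧ dy ∧ dz, with coefficient
  ∂(coeff of dy∧dz)/∂x - ∂(coeff of dx∧dz)/∂y + ∂(coeff of dx∧dy)/∂z
  = ∂/∂x (4*z) - ∂/∂y (-4*x) + ∂/∂z (-3*x).
Each of these terms simplifies to sums of mixed partials that cancel in pairs. The result is 0 (by equality of mixed partials for smooth functions — Schwarz / Clairaut).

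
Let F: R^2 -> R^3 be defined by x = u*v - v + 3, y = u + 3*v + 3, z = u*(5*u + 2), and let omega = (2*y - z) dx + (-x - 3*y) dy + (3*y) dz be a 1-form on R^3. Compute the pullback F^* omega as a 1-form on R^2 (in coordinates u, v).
F^* omega = (-5*u^2*v + 30*u^2 + 89*u*v + 93*u + 6*v^2 + 16*v + 6) du + (-5*u^3 + 5*u^2 + 3*u*v - 3*u - 30*v - 42) dv

Using F^*(f dg) = (f ∘ F) d(g ∘ F), substitute each coordinate x_i by F_i(u, v) in f_i, and replace dx_i by d F_i = (∂F_i/∂u) du + (∂F_i/∂v) dv.
  For the x component: f_1(F) = -5*u^2 + 6*v + 6; d F_1 = (v) du + (u - 1) dv
  For the y component: f_2(F) = -u*v - 3*u - 8*v - 12; d F_2 = (1) du + (3) dv
  For the z component: f_3(F) = 3*u + 9*v + 9; d F_3 = (10*u + 2) du + (0) dv
Combining and collecting du, dv coefficients:
  coeff of du: -5*u^2*v + 30*u^2 + 89*u*v + 93*u + 6*v^2 + 16*v + 6
  coeff of dv: -5*u^3 + 5*u^2 + 3*u*v - 3*u - 30*v - 42
F^* omega = (-5*u^2*v + 30*u^2 + 89*u*v + 93*u + 6*v^2 + 16*v + 6) du + (-5*u^3 + 5*u^2 + 3*u*v - 3*u - 30*v - 42) dv.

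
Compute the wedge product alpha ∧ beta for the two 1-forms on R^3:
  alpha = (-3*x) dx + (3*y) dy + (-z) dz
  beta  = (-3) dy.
alpha ∧ beta = (9*x) dx ∧ dy + (-3*z) dy ∧ dz

Distribute the wedge, using dx_i ∧ dx_j = -dx_j ∧ dx_i and dx_i ∧ dx_i = 0. For each pair (i, j) with i < j, the coefficient of dx_i ∧ dx_j in alpha ∧ beta is (alpha_i * beta_j - alpha_j * beta_i). Collecting: alpha ∧ beta = (9*x) dx ∧ dy + (-3*z) dy ∧ dz.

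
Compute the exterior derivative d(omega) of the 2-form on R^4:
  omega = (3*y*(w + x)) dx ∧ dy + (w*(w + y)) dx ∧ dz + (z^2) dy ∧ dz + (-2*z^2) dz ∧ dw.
d(omega) = (3*y) dx ∧ dy ∧ dw + (-w) dx ∧ dy ∧ dz + (2*w + y) dx ∧ dz ∧ dw

For a 2-form omega = sum_{i<j} g_{ij} dx_i ∧ dx_j, the exterior derivative is
  d(omega) = sum_{i<j} d(g_{ij}) ∧ dx_i ∧ dx_j = sum_{i<j, k} (∂g_{ij}/∂x_k) dx_k ∧ dx_i ∧ dx_j.
Expand each term, using dx_k ∧ dx_i ∧ dx_j = sgn(permutation) dx_{(a)} ∧ dx_{(b)} ∧ dx_{(c)} with (a < b < c) sorted:
  d(3*y*(w + x)) includes (∂/∂w)(3*y*(w + x)) dw = (3*y) dw, which multiplied by dx ∧ dy gives (3*y) dx ∧ dy ∧ dw
  d(w*(w + y)) includes (∂/∂y)(w*(w + y)) dy = (w) dy, which multiplied by dx ∧ dz gives (-w) dx ∧ dy ∧ dz
  d(w*(w + y)) includes (∂/∂w)(w*(w + y)) dw = (2*w + y) dw, which multiplied by dx ∧ dz gives (2*w + y) dx ∧ dz ∧ dw
Collecting like 3-forms: d(omega) = (3*y) dx ∧ dy ∧ dw + (-w) dx ∧ dy ∧ dz + (2*w + y) dx ∧ dz ∧ dw.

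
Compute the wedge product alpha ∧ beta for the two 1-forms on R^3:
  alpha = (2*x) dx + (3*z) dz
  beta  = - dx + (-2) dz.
alpha ∧ beta = (-4*x + 3*z) dx ∧ dz

Distribute the wedge, using dx_i ∧ dx_j = -dx_j ∧ dx_i and dx_i ∧ dx_i = 0. For each pair (i, j) with i < j, the coefficient of dx_i ∧ dx_j in alpha ∧ beta is (alpha_i * beta_j - alpha_j * beta_i). Collecting: alpha ∧ beta = (-4*x + 3*z) dx ∧ dz.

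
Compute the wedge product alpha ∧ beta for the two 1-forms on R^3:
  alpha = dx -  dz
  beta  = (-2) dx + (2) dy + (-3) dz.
alpha ∧ beta = (2) dx ∧ dy + (-5) dx ∧ dz + (2) dy ∧ dz

Distribute the wedge, using dx_i ∧ dx_j = -dx_j ∧ dx_i and dx_i ∧ dx_i = 0. For each pair (i, j) with i < j, the coefficient of dx_i ∧ dx_j in alpha ∧ beta is (alpha_i * beta_j - alpha_j * beta_i). Collecting: alpha ∧ beta = (2) dx ∧ dy + (-5) dx ∧ dz + (2) dy ∧ dz.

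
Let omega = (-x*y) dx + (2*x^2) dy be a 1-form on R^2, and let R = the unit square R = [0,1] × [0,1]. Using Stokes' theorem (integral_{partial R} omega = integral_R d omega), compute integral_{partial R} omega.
integral_(partial R) omega = 5/2

Stokes: integral_partial_R omega = integral_R d omega with d omega = (∂Q/∂x - ∂P/∂y) dx ∧ dy.
  ∂Q/∂x = 4*x
  ∂P/∂y = -x
  integrand = ∂Q/∂x - ∂P/∂y = 5*x.
Integrating over R: integral_0^1 integral_0^1 (5*x) dx dy = 5/2.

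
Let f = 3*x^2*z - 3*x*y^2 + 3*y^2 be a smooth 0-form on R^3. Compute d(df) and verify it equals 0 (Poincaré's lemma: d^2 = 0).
d(df) = 0

Step 1: df = sum_i (∂f/∂x_i) dx_i = (6*x*z - 3*y^2) dx + (6*y*(1 - x)) dy + (3*x^2) dz.
Step 2: Apply d again. Using the 1-form formula, the coefficient of dx ∧ dy in d(df) is ∂^2 f/∂x ∂y - ∂^2 f/∂y ∂x = (-6*y) - (-6*y) = 0 (equality of mixed partials for smooth f).
Similarly for dx ∧ dz and dy ∧ dz — all coefficients vanish. So d(df) = 0.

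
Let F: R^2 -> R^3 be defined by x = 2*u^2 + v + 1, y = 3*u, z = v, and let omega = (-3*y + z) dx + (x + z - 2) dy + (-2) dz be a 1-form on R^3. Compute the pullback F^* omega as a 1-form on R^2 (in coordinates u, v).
F^* omega = (-30*u^2 + 4*u*v + 6*v - 3) du + (-9*u + v - 2) dv

Using F^*(f dg) = (f ∘ F) d(g ∘ F), substitute each coordinate x_i by F_i(u, v) in f_i, and replace dx_i by d F_i = (∂F_i/∂u) du + (∂F_i/∂v) dv.
  For the x component: f_1(F) = -9*u + v; d F_1 = (4*u) du + (1) dv
  For the y component: f_2(F) = 2*u^2 + 2*v - 1; d F_2 = (3) du + (0) dv
  For the z component: f_3(F) = -2; d F_3 = (0) du + (1) dv
Combining and collecting du, dv coefficients:
  coeff of du: -30*u^2 + 4*u*v + 6*v - 3
  coeff of dv: -9*u + v - 2
F^* omega = (-30*u^2 + 4*u*v + 6*v - 3) du + (-9*u + v - 2) dv.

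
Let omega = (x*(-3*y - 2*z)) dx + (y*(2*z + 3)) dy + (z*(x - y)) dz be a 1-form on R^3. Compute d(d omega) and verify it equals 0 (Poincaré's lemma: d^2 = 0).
d(d omega) = 0

Step 1: d omega = sum_{i<j} (∂f_j/∂x_i - ∂f_i/∂x_j) dx_i ∧ dx_j:
  coeff of dx ∧ dy: 3*x
  coeff of dx ∧ dz: 2*x + z
  coeff of dy ∧ dz: -2*y - z
Step 2: Apply d again to each 2-form coefficient. The only possible 3-form in R^3 is dx ∧ dy ∧ dz, with coefficient
  ∂(coeff of dy∧dz)/∂x - ∂(coeff of dx∧dz)/∂y + ∂(coeff of dx∧dy)/∂z
  = ∂/∂x (-2*y - z) - ∂/∂y (2*x + z) + ∂/∂z (3*x).
Each of these terms simplifies to sums of mixed partials that cancel in pairs. The result is 0 (by equality of mixed partials for smooth functions — Schwarz / Clairaut).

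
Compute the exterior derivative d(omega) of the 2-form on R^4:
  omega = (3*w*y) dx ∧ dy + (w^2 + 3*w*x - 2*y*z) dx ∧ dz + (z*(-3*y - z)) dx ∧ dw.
d(omega) = (3*y + 3*z) dx ∧ dy ∧ dw + (2*z) dx ∧ dy ∧ dz + (2*w + 3*x + 3*y + 2*z) dx ∧ dz ∧ dw

For a 2-form omega = sum_{i<j} g_{ij} dx_i ∧ dx_j, the exterior derivative is
  d(omega) = sum_{i<j} d(g_{ij}) ∧ dx_i ∧ dx_j = sum_{i<j, k} (∂g_{ij}/∂x_k) dx_k ∧ dx_i ∧ dx_j.
Expand each term, using dx_k ∧ dx_i ∧ dx_j = sgn(permutation) dx_{(a)} ∧ dx_{(b)} ∧ dx_{(c)} with (a < b < c) sorted:
  d(3*w*y) includes (∂/∂w)(3*w*y) dw = (3*y) dw, which multiplied by dx ∧ dy gives (3*y) dx ∧ dy ∧ dw
  d(w^2 + 3*w*x - 2*y*z) includes (∂/∂y)(w^2 + 3*w*x - 2*y*z) dy = (-2*z) dy, which multiplied by dx ∧ dz gives (2*z) dx ∧ dy ∧ dz
  d(w^2 + 3*w*x - 2*y*z) includes (∂/∂w)(w^2 + 3*w*x - 2*y*z) dw = (2*w + 3*x) dw, which multiplied by dx ∧ dz gives (2*w + 3*x) dx ∧ dz ∧ dw
  d(z*(-3*y - z)) includes (∂/∂y)(z*(-3*y - z)) dy = (-3*z) dy, which multiplied by dx ∧ dw gives (3*z) dx ∧ dy ∧ dw
  d(z*(-3*y - z)) includes (∂/∂z)(z*(-3*y - z)) dz = (-3*y - 2*z) dz, which multiplied by dx ∧ dw gives (3*y + 2*z) dx ∧ dz ∧ dw
Collecting like 3-forms: d(omega) = (3*y + 3*z) dx ∧ dy ∧ dw + (2*z) dx ∧ dy ∧ dz + (2*w + 3*x + 3*y + 2*z) dx ∧ dz ∧ dw.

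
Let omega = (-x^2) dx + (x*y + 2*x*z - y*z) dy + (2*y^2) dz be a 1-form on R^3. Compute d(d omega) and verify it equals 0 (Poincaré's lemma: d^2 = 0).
d(d omega) = 0

Step 1: d omega = sum_{i<j} (∂f_j/∂x_i - ∂f_i/∂x_j) dx_i ∧ dx_j:
  coeff of dx ∧ dy: y + 2*z
  coeff of dx ∧ dz: 0
  coeff of dy ∧ dz: -2*x + 5*y
Step 2: Apply d again to each 2-form coefficient. The only possible 3-form in R^3 is dx ∧ dy ∧ dz, with coefficient
  ∂(coeff of dy∧dz)/∂x - ∂(coeff of dx∧dz)/∂y + ∂(coeff of dx∧dy)/∂z
  = ∂/∂x (-2*x + 5*y) - ∂/∂y (0) + ∂/∂z (y + 2*z).
Each of these terms simplifies to sums of mixed partials that cancel in pairs. The result is 0 (by equality of mixed partials for smooth functions — Schwarz / Clairaut).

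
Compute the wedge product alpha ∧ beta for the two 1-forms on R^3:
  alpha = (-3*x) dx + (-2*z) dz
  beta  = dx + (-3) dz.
alpha ∧ beta = (9*x + 2*z) dx ∧ dz

Distribute the wedge, using dx_i ∧ dx_j = -dx_j ∧ dx_i and dx_i ∧ dx_i = 0. For each pair (i, j) with i < j, the coefficient of dx_i ∧ dx_j in alpha ∧ beta is (alpha_i * beta_j - alpha_j * beta_i). Collecting: alpha ∧ beta = (9*x + 2*z) dx ∧ dz.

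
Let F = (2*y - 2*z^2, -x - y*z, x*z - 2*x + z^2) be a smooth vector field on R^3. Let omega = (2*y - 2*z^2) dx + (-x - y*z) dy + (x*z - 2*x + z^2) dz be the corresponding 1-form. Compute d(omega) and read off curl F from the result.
d(omega) = (y) dy ∧ dz + (2 - 5*z) dz ∧ dx + (-3) dx ∧ dy; curl F = (y, 2 - 5*z, -3)

d omega = sum_{i<j} (∂f_j/∂x_i - ∂f_i/∂x_j) dx_i ∧ dx_j. Under the identification (dy ∧ dz, dz ∧ dx, dx ∧ dy) ↔ (e_x, e_y, e_z), the coefficients are exactly the components of curl F. Compute:
  ∂R/∂y - ∂Q/∂z = (0) - (-y) = y
  ∂P/∂z - ∂R/∂x = (-4*z) - (z - 2) = 2 - 5*z
  ∂Q/∂x - ∂P/∂y = (-1) - (2) = -3.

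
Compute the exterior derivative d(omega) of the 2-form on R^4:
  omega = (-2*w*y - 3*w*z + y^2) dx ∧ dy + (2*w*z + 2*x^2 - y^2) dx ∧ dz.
d(omega) = (-3*w + 2*y) dx ∧ dy ∧ dz + (-2*y - 3*z) dx ∧ dy ∧ dw + (2*z) dx ∧ dz ∧ dw

For a 2-form omega = sum_{i<j} g_{ij} dx_i ∧ dx_j, the exterior derivative is
  d(omega) = sum_{i<j} d(g_{ij}) ∧ dx_i ∧ dx_j = sum_{i<j, k} (∂g_{ij}/∂x_k) dx_k ∧ dx_i ∧ dx_j.
Expand each term, using dx_k ∧ dx_i ∧ dx_j = sgn(permutation) dx_{(a)} ∧ dx_{(b)} ∧ dx_{(c)} with (a < b < c) sorted:
  d(-2*w*y - 3*w*z + y^2) includes (∂/∂z)(-2*w*y - 3*w*z + y^2) dz = (-3*w) dz, which multiplied by dx ∧ dy gives (-3*w) dx ∧ dy ∧ dz
  d(-2*w*y - 3*w*z + y^2) includes (∂/∂w)(-2*w*y - 3*w*z + y^2) dw = (-2*y - 3*z) dw, which multiplied by dx ∧ dy gives (-2*y - 3*z) dx ∧ dy ∧ dw
  d(2*w*z + 2*x^2 - y^2) includes (∂/∂y)(2*w*z + 2*x^2 - y^2) dy = (-2*y) dy, which multiplied by dx ∧ dz gives (2*y) dx ∧ dy ∧ dz
  d(2*w*z + 2*x^2 - y^2) includes (∂/∂w)(2*w*z + 2*x^2 - y^2) dw = (2*z) dw, which multiplied by dx ∧ dz gives (2*z) dx ∧ dz ∧ dw
Collecting like 3-forms: d(omega) = (-3*w + 2*y) dx ∧ dy ∧ dz + (-2*y - 3*z) dx ∧ dy ∧ dw + (2*z) dx ∧ dz ∧ dw.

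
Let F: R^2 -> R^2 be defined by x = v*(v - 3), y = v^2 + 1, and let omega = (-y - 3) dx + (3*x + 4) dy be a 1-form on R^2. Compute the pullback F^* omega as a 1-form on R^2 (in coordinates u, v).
F^* omega = (4*v^3 - 15*v^2 + 12) dv

Using F^*(f dg) = (f ∘ F) d(g ∘ F), substitute each coordinate x_i by F_i(u, v) in f_i, and replace dx_i by d F_i = (∂F_i/∂u) du + (∂F_i/∂v) dv.
  For the x component: f_1(F) = -v^2 - 4; d F_1 = (0) du + (2*v - 3) dv
  For the y component: f_2(F) = 3*v^2 - 9*v + 4; d F_2 = (0) du + (2*v) dv
Combining and collecting du, dv coefficients:
  coeff of du: 0
  coeff of dv: 4*v^3 - 15*v^2 + 12
F^* omega = (4*v^3 - 15*v^2 + 12) dv.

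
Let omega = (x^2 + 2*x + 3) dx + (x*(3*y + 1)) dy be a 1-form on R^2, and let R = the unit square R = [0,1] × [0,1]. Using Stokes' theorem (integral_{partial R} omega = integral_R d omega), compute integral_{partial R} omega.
integral_(partial R) omega = 5/2

Stokes: integral_partial_R omega = integral_R d omega with d omega = (∂Q/∂x - ∂P/∂y) dx ∧ dy.
  ∂Q/∂x = 3*y + 1
  ∂P/∂y = 0
  integrand = ∂Q/∂x - ∂P/∂y = 3*y + 1.
Integrating over R: integral_0^1 integral_0^1 (3*y + 1) dx dy = 5/2.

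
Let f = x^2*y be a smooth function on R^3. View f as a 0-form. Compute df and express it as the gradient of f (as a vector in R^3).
df = (2*x*y) dx + (x^2) dy + (0) dz; grad f = (2*x*y, x^2, 0)

For a 0-form f, d f = (∂f/∂x) dx + (∂f/∂y) dy + (∂f/∂z) dz. The components of the vector representation are exactly the entries of grad f in Cartesian coordinates:
  ∂f/∂x = 2*x*y
  ∂f/∂y = x^2
  ∂f/∂z = 0.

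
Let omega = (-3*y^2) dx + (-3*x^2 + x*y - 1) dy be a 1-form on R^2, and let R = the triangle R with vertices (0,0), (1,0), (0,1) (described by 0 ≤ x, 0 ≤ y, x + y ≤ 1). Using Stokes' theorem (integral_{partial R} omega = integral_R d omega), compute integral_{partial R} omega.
integral_(partial R) omega = 1/6

Stokes: integral_partial_R omega = integral_R d omega with d omega = (∂Q/∂x - ∂P/∂y) dx ∧ dy.
  ∂Q/∂x = -6*x + y
  ∂P/∂y = -6*y
  integrand = ∂Q/∂x - ∂P/∂y = -6*x + 7*y.
Integrating over R: integral_0^1 integral_0^{1-x} (-6*x + 7*y) dy dx = 1/6.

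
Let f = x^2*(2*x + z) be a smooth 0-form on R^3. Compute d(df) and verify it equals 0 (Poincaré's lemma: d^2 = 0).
d(df) = 0

Step 1: df = sum_i (∂f/∂x_i) dx_i = (2*x*(3*x + z)) dx + (0) dy + (x^2) dz.
Step 2: Apply d again. Using the 1-form formula, the coefficient of dx ∧ dy in d(df) is ∂^2 f/∂x ∂y - ∂^2 f/∂y ∂x = (0) - (0) = 0 (equality of mixed partials for smooth f).
Similarly for dx ∧ dz and dy ∧ dz — all coefficients vanish. So d(df) = 0.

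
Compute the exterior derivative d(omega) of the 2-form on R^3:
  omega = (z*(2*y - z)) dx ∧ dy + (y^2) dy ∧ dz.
d(omega) = (2*y - 2*z) dx ∧ dy ∧ dz

For a 2-form omega = sum_{i<j} g_{ij} dx_i ∧ dx_j, the exterior derivative is
  d(omega) = sum_{i<j} d(g_{ij}) ∧ dx_i ∧ dx_j = sum_{i<j, k} (∂g_{ij}/∂x_k) dx_k ∧ dx_i ∧ dx_j.
Expand each term, using dx_k ∧ dx_i ∧ dx_j = sgn(permutation) dx_{(a)} ∧ dx_{(b)} ∧ dx_{(c)} with (a < b < c) sorted:
  d(z*(2*y - z)) includes (∂/∂z)(z*(2*y - z)) dz = (2*y - 2*z) dz, which multiplied by dx ∧ dy gives (2*y - 2*z) dx ∧ dy ∧ dz
Collecting like 3-forms: d(omega) = (2*y - 2*z) dx ∧ dy ∧ dz.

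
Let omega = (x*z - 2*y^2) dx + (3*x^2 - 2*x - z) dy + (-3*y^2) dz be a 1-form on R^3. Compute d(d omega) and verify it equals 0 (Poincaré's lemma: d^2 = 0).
d(d omega) = 0

Step 1: d omega = sum_{i<j} (∂f_j/∂x_i - ∂f_i/∂x_j) dx_i ∧ dx_j:
  coeff of dx ∧ dy: 6*x + 4*y - 2
  coeff of dx ∧ dz: -x
  coeff of dy ∧ dz: 1 - 6*y
Step 2: Apply d again to each 2-form coefficient. The only possible 3-form in R^3 is dx ∧ dy ∧ dz, with coefficient
  ∂(coeff of dy∧dz)/∂x - ∂(coeff of dx∧dz)/∂y + ∂(coeff of dx∧dy)/∂z
  = ∂/∂x (1 - 6*y) - ∂/∂y (-x) + ∂/∂z (6*x + 4*y - 2).
Each of these terms simplifies to sums of mixed partials that cancel in pairs. The result is 0 (by equality of mixed partials for smooth functions — Schwarz / Clairaut).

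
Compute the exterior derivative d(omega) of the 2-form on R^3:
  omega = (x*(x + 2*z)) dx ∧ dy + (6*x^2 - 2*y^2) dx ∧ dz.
d(omega) = (2*x + 4*y) dx ∧ dy ∧ dz

For a 2-form omega = sum_{i<j} g_{ij} dx_i ∧ dx_j, the exterior derivative is
  d(omega) = sum_{i<j} d(g_{ij}) ∧ dx_i ∧ dx_j = sum_{i<j, k} (∂g_{ij}/∂x_k) dx_k ∧ dx_i ∧ dx_j.
Expand each term, using dx_k ∧ dx_i ∧ dx_j = sgn(permutation) dx_{(a)} ∧ dx_{(b)} ∧ dx_{(c)} with (a < b < c) sorted:
  d(x*(x + 2*z)) includes (∂/∂z)(x*(x + 2*z)) dz = (2*x) dz, which multiplied by dx ∧ dy gives (2*x) dx ∧ dy ∧ dz
  d(6*x^2 - 2*y^2) includes (∂/∂y)(6*x^2 - 2*y^2) dy = (-4*y) dy, which multiplied by dx ∧ dz gives (4*y) dx ∧ dy ∧ dz
Collecting like 3-forms: d(omega) = (2*x + 4*y) dx ∧ dy ∧ dz.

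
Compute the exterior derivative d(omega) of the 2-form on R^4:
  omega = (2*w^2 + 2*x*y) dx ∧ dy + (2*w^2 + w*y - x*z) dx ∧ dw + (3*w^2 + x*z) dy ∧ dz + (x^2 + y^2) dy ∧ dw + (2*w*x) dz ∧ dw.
d(omega) = (3*w + 2*x) dx ∧ dy ∧ dw + (2*w + x) dx ∧ dz ∧ dw + (z) dx ∧ dy ∧ dz + (6*w) dy ∧ dz ∧ dw

For a 2-form omega = sum_{i<j} g_{ij} dx_i ∧ dx_j, the exterior derivative is
  d(omega) = sum_{i<j} d(g_{ij}) ∧ dx_i ∧ dx_j = sum_{i<j, k} (∂g_{ij}/∂x_k) dx_k ∧ dx_i ∧ dx_j.
Expand each term, using dx_k ∧ dx_i ∧ dx_j = sgn(permutation) dx_{(a)} ∧ dx_{(b)} ∧ dx_{(c)} with (a < b < c) sorted:
  d(2*w^2 + 2*x*y) includes (∂/∂w)(2*w^2 + 2*x*y) dw = (4*w) dw, which multiplied by dx ∧ dy gives (4*w) dx ∧ dy ∧ dw
  d(2*w^2 + w*y - x*z) includes (∂/∂y)(2*w^2 + w*y - x*z) dy = (w) dy, which multiplied by dx ∧ dw gives (-w) dx ∧ dy ∧ dw
  d(2*w^2 + w*y - x*z) includes (∂/∂z)(2*w^2 + w*y - x*z) dz = (-x) dz, which multiplied by dx ∧ dw gives (x) dx ∧ dz ∧ dw
  d(3*w^2 + x*z) includes (∂/∂x)(3*w^2 + x*z) dx = (z) dx, which multiplied by dy ∧ dz gives (z) dx ∧ dy ∧ dz
  d(3*w^2 + x*z) includes (∂/∂w)(3*w^2 + x*z) dw = (6*w) dw, which multiplied by dy ∧ dz gives (6*w) dy ∧ dz ∧ dw
  d(x^2 + y^2) includes (∂/∂x)(x^2 + y^2) dx = (2*x) dx, which multiplied by dy ∧ dw gives (2*x) dx ∧ dy ∧ dw
  d(2*w*x) includes (∂/∂x)(2*w*x) dx = (2*w) dx, which multiplied by dz ∧ dw gives (2*w) dx ∧ dz ∧ dw
Collecting like 3-forms: d(omega) = (3*w + 2*x) dx ∧ dy ∧ dw + (2*w + x) dx ∧ dz ∧ dw + (z) dx ∧ dy ∧ dz + (6*w) dy ∧ dz ∧ dw.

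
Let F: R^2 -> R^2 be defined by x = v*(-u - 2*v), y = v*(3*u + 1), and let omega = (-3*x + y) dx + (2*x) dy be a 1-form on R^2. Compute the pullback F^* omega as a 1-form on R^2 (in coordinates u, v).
F^* omega = (v^2*(-12*u - 18*v - 1)) du + (v*(-12*u^2 - 42*u*v - 3*u - 24*v^2 - 8*v)) dv

Using F^*(f dg) = (f ∘ F) d(g ∘ F), substitute each coordinate x_i by F_i(u, v) in f_i, and replace dx_i by d F_i = (∂F_i/∂u) du + (∂F_i/∂v) dv.
  For the x component: f_1(F) = v*(6*u + 6*v + 1); d F_1 = (-v) du + (-u - 4*v) dv
  For the y component: f_2(F) = 2*v*(-u - 2*v); d F_2 = (3*v) du + (3*u + 1) dv
Combining and collecting du, dv coefficients:
  coeff of du: v^2*(-12*u - 18*v - 1)
  coeff of dv: v*(-12*u^2 - 42*u*v - 3*u - 24*v^2 - 8*v)
F^* omega = (v^2*(-12*u - 18*v - 1)) du + (v*(-12*u^2 - 42*u*v - 3*u - 24*v^2 - 8*v)) dv.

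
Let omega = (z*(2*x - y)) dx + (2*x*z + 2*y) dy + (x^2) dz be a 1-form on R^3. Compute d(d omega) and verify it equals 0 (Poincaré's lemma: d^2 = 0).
d(d omega) = 0

Step 1: d omega = sum_{i<j} (∂f_j/∂x_i - ∂f_i/∂x_j) dx_i ∧ dx_j:
  coeff of dx ∧ dy: 3*z
  coeff of dx ∧ dz: y
  coeff of dy ∧ dz: -2*x
Step 2: Apply d again to each 2-form coefficient. The only possible 3-form in R^3 is dx ∧ dy ∧ dz, with coefficient
  ∂(coeff of dy∧dz)/∂x - ∂(coeff of dx∧dz)/∂y + ∂(coeff of dx∧dy)/∂z
  = ∂/∂x (-2*x) - ∂/∂y (y) + ∂/∂z (3*z).
Each of these terms simplifies to sums of mixed partials that cancel in pairs. The result is 0 (by equality of mixed partials for smooth functions — Schwarz / Clairaut).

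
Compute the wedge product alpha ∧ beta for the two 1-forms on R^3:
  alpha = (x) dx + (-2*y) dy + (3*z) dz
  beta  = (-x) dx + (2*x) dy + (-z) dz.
alpha ∧ beta = (2*x*(x - y)) dx ∧ dy + (2*x*z) dx ∧ dz + (2*z*(-3*x + y)) dy ∧ dz

Distribute the wedge, using dx_i ∧ dx_j = -dx_j ∧ dx_i and dx_i ∧ dx_i = 0. For each pair (i, j) with i < j, the coefficient of dx_i ∧ dx_j in alpha ∧ beta is (alpha_i * beta_j - alpha_j * beta_i). Collecting: alpha ∧ beta = (2*x*(x - y)) dx ∧ dy + (2*x*z) dx ∧ dz + (2*z*(-3*x + y)) dy ∧ dz.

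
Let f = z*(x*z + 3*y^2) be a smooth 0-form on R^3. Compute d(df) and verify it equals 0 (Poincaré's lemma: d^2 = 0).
d(df) = 0

Step 1: df = sum_i (∂f/∂x_i) dx_i = (z^2) dx + (6*y*z) dy + (2*x*z + 3*y^2) dz.
Step 2: Apply d again. Using the 1-form formula, the coefficient of dx ∧ dy in d(df) is ∂^2 f/∂x ∂y - ∂^2 f/∂y ∂x = (0) - (0) = 0 (equality of mixed partials for smooth f).
Similarly for dx ∧ dz and dy ∧ dz — all coefficients vanish. So d(df) = 0.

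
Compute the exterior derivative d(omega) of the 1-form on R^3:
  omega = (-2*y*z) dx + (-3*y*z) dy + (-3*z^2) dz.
d(omega) = (2*z) dx ∧ dy + (2*y) dx ∧ dz + (3*y) dy ∧ dz

For a 1-form omega = sum_i f_i dx_i, the exterior derivative is
  d(omega) = sum_{i < j} (∂f_j/∂x_i - ∂f_i/∂x_j) dx_i ∧ dx_j.
  coefficient of dx ∧ dy: ∂f_2/∂x - ∂f_1/∂y = ∂(-3*y*z)/∂x - ∂(-2*y*z)/∂y = 2*z
  coefficient of dx ∧ dz: ∂f_3/∂x - ∂f_1/∂z = ∂(-3*z^2)/∂x - ∂(-2*y*z)/∂z = 2*y
  coefficient of dy ∧ dz: ∂f_3/∂y - ∂f_2/∂z = ∂(-3*z^2)/∂y - ∂(-3*y*z)/∂z = 3*y
Assembling: d(omega) = (2*z) dx ∧ dy + (2*y) dx ∧ dz + (3*y) dy ∧ dz.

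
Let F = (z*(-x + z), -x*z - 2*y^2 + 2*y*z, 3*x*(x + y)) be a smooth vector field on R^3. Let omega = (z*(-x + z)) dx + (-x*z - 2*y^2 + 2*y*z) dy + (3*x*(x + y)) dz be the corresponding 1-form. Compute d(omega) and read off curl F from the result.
d(omega) = (4*x - 2*y) dy ∧ dz + (-7*x - 3*y + 2*z) dz ∧ dx + (-z) dx ∧ dy; curl F = (4*x - 2*y, -7*x - 3*y + 2*z, -z)

d omega = sum_{i<j} (∂f_j/∂x_i - ∂f_i/∂x_j) dx_i ∧ dx_j. Under the identification (dy ∧ dz, dz ∧ dx, dx ∧ dy) ↔ (e_x, e_y, e_z), the coefficients are exactly the components of curl F. Compute:
  ∂R/∂y - ∂Q/∂z = (3*x) - (-x + 2*y) = 4*x - 2*y
  ∂P/∂z - ∂R/∂x = (-x + 2*z) - (6*x + 3*y) = -7*x - 3*y + 2*z
  ∂Q/∂x - ∂P/∂y = (-z) - (0) = -z.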